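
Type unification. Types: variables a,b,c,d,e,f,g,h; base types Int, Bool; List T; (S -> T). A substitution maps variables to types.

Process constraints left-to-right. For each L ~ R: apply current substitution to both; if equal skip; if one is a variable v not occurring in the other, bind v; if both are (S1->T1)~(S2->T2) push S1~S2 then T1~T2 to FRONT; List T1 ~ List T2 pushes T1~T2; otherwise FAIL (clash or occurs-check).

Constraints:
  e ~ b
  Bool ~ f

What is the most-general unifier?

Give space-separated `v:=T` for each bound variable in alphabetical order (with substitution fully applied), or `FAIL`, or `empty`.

step 1: unify e ~ b  [subst: {-} | 1 pending]
  bind e := b
step 2: unify Bool ~ f  [subst: {e:=b} | 0 pending]
  bind f := Bool

Answer: e:=b f:=Bool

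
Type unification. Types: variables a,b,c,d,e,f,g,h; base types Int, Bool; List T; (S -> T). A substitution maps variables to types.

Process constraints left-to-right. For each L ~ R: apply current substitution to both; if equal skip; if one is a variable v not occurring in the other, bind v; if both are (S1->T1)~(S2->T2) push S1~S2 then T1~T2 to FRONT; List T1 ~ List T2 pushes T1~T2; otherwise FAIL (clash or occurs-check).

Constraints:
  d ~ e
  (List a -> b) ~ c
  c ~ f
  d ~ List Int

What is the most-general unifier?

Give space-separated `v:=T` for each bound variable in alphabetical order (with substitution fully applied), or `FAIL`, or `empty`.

Answer: c:=(List a -> b) d:=List Int e:=List Int f:=(List a -> b)

Derivation:
step 1: unify d ~ e  [subst: {-} | 3 pending]
  bind d := e
step 2: unify (List a -> b) ~ c  [subst: {d:=e} | 2 pending]
  bind c := (List a -> b)
step 3: unify (List a -> b) ~ f  [subst: {d:=e, c:=(List a -> b)} | 1 pending]
  bind f := (List a -> b)
step 4: unify e ~ List Int  [subst: {d:=e, c:=(List a -> b), f:=(List a -> b)} | 0 pending]
  bind e := List Int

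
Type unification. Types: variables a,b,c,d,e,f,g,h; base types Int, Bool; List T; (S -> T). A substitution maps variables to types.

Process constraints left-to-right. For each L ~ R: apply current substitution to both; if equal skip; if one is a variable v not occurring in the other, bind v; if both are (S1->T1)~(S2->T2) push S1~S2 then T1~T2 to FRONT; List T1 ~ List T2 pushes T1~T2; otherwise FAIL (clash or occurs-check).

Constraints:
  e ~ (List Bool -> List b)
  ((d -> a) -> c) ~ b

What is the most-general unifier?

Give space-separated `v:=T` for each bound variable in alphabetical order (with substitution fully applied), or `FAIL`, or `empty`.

step 1: unify e ~ (List Bool -> List b)  [subst: {-} | 1 pending]
  bind e := (List Bool -> List b)
step 2: unify ((d -> a) -> c) ~ b  [subst: {e:=(List Bool -> List b)} | 0 pending]
  bind b := ((d -> a) -> c)

Answer: b:=((d -> a) -> c) e:=(List Bool -> List ((d -> a) -> c))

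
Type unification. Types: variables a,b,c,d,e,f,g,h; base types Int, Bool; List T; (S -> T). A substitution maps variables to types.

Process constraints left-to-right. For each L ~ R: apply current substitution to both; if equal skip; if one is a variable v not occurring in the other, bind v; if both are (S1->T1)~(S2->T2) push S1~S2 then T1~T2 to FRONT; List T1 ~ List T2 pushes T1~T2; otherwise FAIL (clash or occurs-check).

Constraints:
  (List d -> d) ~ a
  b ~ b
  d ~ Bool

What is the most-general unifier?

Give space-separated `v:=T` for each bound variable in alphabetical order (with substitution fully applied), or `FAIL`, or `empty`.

step 1: unify (List d -> d) ~ a  [subst: {-} | 2 pending]
  bind a := (List d -> d)
step 2: unify b ~ b  [subst: {a:=(List d -> d)} | 1 pending]
  -> identical, skip
step 3: unify d ~ Bool  [subst: {a:=(List d -> d)} | 0 pending]
  bind d := Bool

Answer: a:=(List Bool -> Bool) d:=Bool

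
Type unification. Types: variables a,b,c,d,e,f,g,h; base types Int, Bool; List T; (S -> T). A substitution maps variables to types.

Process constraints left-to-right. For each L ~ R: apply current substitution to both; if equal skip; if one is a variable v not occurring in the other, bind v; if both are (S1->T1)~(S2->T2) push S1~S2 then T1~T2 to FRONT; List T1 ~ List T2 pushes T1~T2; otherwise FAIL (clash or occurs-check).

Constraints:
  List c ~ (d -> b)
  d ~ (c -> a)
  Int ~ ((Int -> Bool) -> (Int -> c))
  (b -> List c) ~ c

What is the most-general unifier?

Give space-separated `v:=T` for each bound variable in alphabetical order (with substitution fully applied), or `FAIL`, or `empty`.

Answer: FAIL

Derivation:
step 1: unify List c ~ (d -> b)  [subst: {-} | 3 pending]
  clash: List c vs (d -> b)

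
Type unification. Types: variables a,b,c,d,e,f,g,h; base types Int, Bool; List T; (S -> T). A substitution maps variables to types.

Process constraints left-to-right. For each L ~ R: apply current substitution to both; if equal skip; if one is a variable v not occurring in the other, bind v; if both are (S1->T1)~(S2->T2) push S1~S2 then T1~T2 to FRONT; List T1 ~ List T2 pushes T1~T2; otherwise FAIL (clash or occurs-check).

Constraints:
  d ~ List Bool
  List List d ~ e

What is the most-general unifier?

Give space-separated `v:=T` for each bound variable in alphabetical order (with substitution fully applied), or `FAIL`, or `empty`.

Answer: d:=List Bool e:=List List List Bool

Derivation:
step 1: unify d ~ List Bool  [subst: {-} | 1 pending]
  bind d := List Bool
step 2: unify List List List Bool ~ e  [subst: {d:=List Bool} | 0 pending]
  bind e := List List List Bool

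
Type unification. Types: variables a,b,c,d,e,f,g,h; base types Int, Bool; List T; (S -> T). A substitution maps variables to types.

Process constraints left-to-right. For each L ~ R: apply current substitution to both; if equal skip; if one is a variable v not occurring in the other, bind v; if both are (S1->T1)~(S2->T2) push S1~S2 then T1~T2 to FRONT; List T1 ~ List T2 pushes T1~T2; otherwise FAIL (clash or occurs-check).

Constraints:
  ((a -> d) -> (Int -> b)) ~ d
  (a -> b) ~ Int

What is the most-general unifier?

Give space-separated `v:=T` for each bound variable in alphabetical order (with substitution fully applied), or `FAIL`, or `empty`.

Answer: FAIL

Derivation:
step 1: unify ((a -> d) -> (Int -> b)) ~ d  [subst: {-} | 1 pending]
  occurs-check fail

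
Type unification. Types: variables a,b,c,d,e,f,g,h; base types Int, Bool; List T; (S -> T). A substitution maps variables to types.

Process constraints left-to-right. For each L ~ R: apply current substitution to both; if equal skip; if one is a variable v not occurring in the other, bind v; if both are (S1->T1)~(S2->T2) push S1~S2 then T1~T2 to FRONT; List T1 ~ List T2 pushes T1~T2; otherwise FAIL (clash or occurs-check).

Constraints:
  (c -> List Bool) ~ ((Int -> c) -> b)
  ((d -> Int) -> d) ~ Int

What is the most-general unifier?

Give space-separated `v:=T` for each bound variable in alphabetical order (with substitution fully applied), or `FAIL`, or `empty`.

Answer: FAIL

Derivation:
step 1: unify (c -> List Bool) ~ ((Int -> c) -> b)  [subst: {-} | 1 pending]
  -> decompose arrow: push c~(Int -> c), List Bool~b
step 2: unify c ~ (Int -> c)  [subst: {-} | 2 pending]
  occurs-check fail: c in (Int -> c)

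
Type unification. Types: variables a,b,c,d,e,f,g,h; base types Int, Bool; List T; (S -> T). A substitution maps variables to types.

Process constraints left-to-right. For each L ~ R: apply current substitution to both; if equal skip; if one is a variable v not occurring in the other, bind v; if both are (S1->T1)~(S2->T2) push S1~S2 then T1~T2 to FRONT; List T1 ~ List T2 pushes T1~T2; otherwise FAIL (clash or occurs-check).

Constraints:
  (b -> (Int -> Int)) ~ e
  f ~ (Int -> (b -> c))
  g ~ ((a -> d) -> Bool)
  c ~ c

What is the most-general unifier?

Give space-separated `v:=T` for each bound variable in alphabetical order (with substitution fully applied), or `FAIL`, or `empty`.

Answer: e:=(b -> (Int -> Int)) f:=(Int -> (b -> c)) g:=((a -> d) -> Bool)

Derivation:
step 1: unify (b -> (Int -> Int)) ~ e  [subst: {-} | 3 pending]
  bind e := (b -> (Int -> Int))
step 2: unify f ~ (Int -> (b -> c))  [subst: {e:=(b -> (Int -> Int))} | 2 pending]
  bind f := (Int -> (b -> c))
step 3: unify g ~ ((a -> d) -> Bool)  [subst: {e:=(b -> (Int -> Int)), f:=(Int -> (b -> c))} | 1 pending]
  bind g := ((a -> d) -> Bool)
step 4: unify c ~ c  [subst: {e:=(b -> (Int -> Int)), f:=(Int -> (b -> c)), g:=((a -> d) -> Bool)} | 0 pending]
  -> identical, skip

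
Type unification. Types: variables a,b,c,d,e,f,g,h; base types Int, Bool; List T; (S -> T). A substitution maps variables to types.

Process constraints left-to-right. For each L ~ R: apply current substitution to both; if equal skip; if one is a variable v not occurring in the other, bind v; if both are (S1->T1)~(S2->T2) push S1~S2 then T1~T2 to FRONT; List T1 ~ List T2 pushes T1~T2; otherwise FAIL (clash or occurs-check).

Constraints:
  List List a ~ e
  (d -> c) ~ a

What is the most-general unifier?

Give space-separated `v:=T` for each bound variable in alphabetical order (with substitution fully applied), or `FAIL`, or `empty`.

Answer: a:=(d -> c) e:=List List (d -> c)

Derivation:
step 1: unify List List a ~ e  [subst: {-} | 1 pending]
  bind e := List List a
step 2: unify (d -> c) ~ a  [subst: {e:=List List a} | 0 pending]
  bind a := (d -> c)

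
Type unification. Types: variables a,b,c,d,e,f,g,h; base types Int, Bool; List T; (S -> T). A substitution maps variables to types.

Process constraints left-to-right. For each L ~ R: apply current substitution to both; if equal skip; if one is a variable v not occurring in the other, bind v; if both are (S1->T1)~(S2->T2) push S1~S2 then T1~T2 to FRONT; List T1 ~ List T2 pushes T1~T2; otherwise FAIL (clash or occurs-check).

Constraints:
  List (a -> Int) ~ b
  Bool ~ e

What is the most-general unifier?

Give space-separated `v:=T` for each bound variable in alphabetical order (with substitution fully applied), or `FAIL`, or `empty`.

Answer: b:=List (a -> Int) e:=Bool

Derivation:
step 1: unify List (a -> Int) ~ b  [subst: {-} | 1 pending]
  bind b := List (a -> Int)
step 2: unify Bool ~ e  [subst: {b:=List (a -> Int)} | 0 pending]
  bind e := Bool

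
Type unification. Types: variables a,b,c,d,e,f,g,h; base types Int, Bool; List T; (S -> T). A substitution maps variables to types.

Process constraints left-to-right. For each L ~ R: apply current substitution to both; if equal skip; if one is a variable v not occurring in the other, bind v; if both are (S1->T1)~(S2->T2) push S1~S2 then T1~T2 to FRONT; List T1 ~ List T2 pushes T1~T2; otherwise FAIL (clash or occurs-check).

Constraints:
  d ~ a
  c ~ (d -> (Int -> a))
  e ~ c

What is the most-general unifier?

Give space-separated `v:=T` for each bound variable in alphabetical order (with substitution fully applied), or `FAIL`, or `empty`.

Answer: c:=(a -> (Int -> a)) d:=a e:=(a -> (Int -> a))

Derivation:
step 1: unify d ~ a  [subst: {-} | 2 pending]
  bind d := a
step 2: unify c ~ (a -> (Int -> a))  [subst: {d:=a} | 1 pending]
  bind c := (a -> (Int -> a))
step 3: unify e ~ (a -> (Int -> a))  [subst: {d:=a, c:=(a -> (Int -> a))} | 0 pending]
  bind e := (a -> (Int -> a))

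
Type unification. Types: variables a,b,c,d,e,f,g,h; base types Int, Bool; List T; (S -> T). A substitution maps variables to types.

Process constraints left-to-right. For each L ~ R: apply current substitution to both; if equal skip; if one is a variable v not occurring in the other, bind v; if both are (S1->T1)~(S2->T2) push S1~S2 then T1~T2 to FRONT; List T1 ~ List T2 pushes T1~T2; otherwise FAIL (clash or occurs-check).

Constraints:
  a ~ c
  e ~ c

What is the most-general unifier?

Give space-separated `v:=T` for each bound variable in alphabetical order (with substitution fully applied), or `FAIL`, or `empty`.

Answer: a:=c e:=c

Derivation:
step 1: unify a ~ c  [subst: {-} | 1 pending]
  bind a := c
step 2: unify e ~ c  [subst: {a:=c} | 0 pending]
  bind e := c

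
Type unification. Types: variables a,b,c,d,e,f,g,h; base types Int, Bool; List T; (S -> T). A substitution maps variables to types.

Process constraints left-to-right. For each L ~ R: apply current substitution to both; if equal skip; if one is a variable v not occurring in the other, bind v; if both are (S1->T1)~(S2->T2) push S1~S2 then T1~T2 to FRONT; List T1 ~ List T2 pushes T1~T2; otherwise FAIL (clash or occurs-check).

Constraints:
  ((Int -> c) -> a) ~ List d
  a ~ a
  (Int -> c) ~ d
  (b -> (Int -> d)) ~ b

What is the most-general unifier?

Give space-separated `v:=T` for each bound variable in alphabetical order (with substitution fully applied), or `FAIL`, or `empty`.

step 1: unify ((Int -> c) -> a) ~ List d  [subst: {-} | 3 pending]
  clash: ((Int -> c) -> a) vs List d

Answer: FAIL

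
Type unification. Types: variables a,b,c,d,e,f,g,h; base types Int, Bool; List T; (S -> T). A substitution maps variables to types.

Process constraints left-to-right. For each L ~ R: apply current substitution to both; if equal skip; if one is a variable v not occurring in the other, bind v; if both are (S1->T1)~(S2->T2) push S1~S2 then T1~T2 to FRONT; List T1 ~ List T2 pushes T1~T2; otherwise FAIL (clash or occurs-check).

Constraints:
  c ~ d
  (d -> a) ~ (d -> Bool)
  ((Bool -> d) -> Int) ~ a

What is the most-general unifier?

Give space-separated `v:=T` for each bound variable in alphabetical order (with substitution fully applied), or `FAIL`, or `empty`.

step 1: unify c ~ d  [subst: {-} | 2 pending]
  bind c := d
step 2: unify (d -> a) ~ (d -> Bool)  [subst: {c:=d} | 1 pending]
  -> decompose arrow: push d~d, a~Bool
step 3: unify d ~ d  [subst: {c:=d} | 2 pending]
  -> identical, skip
step 4: unify a ~ Bool  [subst: {c:=d} | 1 pending]
  bind a := Bool
step 5: unify ((Bool -> d) -> Int) ~ Bool  [subst: {c:=d, a:=Bool} | 0 pending]
  clash: ((Bool -> d) -> Int) vs Bool

Answer: FAIL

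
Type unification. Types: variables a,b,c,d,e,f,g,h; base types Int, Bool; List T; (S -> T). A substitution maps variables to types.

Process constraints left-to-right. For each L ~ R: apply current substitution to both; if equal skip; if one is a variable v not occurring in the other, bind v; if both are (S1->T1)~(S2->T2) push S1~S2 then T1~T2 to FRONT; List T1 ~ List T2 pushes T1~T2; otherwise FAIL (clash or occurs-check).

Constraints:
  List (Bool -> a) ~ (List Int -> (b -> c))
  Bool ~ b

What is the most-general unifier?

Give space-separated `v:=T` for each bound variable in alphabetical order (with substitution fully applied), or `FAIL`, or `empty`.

Answer: FAIL

Derivation:
step 1: unify List (Bool -> a) ~ (List Int -> (b -> c))  [subst: {-} | 1 pending]
  clash: List (Bool -> a) vs (List Int -> (b -> c))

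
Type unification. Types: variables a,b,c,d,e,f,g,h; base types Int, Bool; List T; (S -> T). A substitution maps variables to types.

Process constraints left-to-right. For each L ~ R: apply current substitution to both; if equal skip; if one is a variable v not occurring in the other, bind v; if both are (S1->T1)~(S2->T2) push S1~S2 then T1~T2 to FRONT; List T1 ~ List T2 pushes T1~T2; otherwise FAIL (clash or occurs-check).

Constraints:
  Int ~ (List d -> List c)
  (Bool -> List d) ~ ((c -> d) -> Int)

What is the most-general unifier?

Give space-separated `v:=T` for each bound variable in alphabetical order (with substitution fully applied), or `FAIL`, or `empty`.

step 1: unify Int ~ (List d -> List c)  [subst: {-} | 1 pending]
  clash: Int vs (List d -> List c)

Answer: FAIL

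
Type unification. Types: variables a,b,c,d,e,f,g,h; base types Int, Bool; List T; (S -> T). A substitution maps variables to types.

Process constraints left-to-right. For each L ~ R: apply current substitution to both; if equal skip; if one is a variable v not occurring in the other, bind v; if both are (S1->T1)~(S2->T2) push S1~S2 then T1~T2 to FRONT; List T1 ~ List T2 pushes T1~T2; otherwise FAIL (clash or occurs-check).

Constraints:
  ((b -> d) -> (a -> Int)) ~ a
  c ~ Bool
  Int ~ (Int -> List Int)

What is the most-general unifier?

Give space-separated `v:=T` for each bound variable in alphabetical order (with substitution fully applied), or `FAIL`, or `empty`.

step 1: unify ((b -> d) -> (a -> Int)) ~ a  [subst: {-} | 2 pending]
  occurs-check fail

Answer: FAIL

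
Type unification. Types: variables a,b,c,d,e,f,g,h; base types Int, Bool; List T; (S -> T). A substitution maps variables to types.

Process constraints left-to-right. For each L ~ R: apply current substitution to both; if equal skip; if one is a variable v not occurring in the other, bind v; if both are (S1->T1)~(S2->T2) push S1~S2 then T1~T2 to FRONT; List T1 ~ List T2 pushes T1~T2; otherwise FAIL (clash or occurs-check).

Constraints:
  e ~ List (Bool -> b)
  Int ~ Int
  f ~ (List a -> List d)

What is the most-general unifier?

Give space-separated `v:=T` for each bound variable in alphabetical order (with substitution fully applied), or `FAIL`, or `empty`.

Answer: e:=List (Bool -> b) f:=(List a -> List d)

Derivation:
step 1: unify e ~ List (Bool -> b)  [subst: {-} | 2 pending]
  bind e := List (Bool -> b)
step 2: unify Int ~ Int  [subst: {e:=List (Bool -> b)} | 1 pending]
  -> identical, skip
step 3: unify f ~ (List a -> List d)  [subst: {e:=List (Bool -> b)} | 0 pending]
  bind f := (List a -> List d)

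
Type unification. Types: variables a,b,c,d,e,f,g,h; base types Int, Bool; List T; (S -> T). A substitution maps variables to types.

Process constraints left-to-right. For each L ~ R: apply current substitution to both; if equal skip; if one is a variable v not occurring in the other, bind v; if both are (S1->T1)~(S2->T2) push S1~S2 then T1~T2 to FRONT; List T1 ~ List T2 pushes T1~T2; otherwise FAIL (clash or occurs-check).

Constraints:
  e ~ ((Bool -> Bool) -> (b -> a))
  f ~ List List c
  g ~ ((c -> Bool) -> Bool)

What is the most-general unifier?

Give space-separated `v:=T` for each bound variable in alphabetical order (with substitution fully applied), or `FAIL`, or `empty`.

Answer: e:=((Bool -> Bool) -> (b -> a)) f:=List List c g:=((c -> Bool) -> Bool)

Derivation:
step 1: unify e ~ ((Bool -> Bool) -> (b -> a))  [subst: {-} | 2 pending]
  bind e := ((Bool -> Bool) -> (b -> a))
step 2: unify f ~ List List c  [subst: {e:=((Bool -> Bool) -> (b -> a))} | 1 pending]
  bind f := List List c
step 3: unify g ~ ((c -> Bool) -> Bool)  [subst: {e:=((Bool -> Bool) -> (b -> a)), f:=List List c} | 0 pending]
  bind g := ((c -> Bool) -> Bool)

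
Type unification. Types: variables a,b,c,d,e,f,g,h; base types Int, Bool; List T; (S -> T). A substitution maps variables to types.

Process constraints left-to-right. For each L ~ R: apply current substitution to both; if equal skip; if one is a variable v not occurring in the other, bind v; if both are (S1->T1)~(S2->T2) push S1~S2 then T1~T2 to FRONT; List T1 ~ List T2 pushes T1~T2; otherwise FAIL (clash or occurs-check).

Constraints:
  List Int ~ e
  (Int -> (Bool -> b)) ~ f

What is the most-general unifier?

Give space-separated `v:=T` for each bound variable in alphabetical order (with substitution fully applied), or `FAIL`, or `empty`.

Answer: e:=List Int f:=(Int -> (Bool -> b))

Derivation:
step 1: unify List Int ~ e  [subst: {-} | 1 pending]
  bind e := List Int
step 2: unify (Int -> (Bool -> b)) ~ f  [subst: {e:=List Int} | 0 pending]
  bind f := (Int -> (Bool -> b))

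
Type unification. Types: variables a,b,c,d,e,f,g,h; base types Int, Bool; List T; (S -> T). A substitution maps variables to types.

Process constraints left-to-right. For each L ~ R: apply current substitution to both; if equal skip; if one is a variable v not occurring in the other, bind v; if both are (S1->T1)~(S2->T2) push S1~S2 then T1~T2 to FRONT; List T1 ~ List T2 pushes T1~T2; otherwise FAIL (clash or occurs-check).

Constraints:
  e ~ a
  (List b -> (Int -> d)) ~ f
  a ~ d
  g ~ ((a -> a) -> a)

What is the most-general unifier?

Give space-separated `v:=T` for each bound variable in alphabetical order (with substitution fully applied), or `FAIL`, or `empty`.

step 1: unify e ~ a  [subst: {-} | 3 pending]
  bind e := a
step 2: unify (List b -> (Int -> d)) ~ f  [subst: {e:=a} | 2 pending]
  bind f := (List b -> (Int -> d))
step 3: unify a ~ d  [subst: {e:=a, f:=(List b -> (Int -> d))} | 1 pending]
  bind a := d
step 4: unify g ~ ((d -> d) -> d)  [subst: {e:=a, f:=(List b -> (Int -> d)), a:=d} | 0 pending]
  bind g := ((d -> d) -> d)

Answer: a:=d e:=d f:=(List b -> (Int -> d)) g:=((d -> d) -> d)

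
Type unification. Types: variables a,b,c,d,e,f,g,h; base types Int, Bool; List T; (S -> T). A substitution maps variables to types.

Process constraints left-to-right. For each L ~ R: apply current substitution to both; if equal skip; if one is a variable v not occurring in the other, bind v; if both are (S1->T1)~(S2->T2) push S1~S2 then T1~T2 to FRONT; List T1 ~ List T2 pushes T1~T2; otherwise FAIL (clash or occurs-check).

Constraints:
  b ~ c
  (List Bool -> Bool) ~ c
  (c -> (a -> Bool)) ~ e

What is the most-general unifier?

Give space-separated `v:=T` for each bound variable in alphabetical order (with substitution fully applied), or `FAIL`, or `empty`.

step 1: unify b ~ c  [subst: {-} | 2 pending]
  bind b := c
step 2: unify (List Bool -> Bool) ~ c  [subst: {b:=c} | 1 pending]
  bind c := (List Bool -> Bool)
step 3: unify ((List Bool -> Bool) -> (a -> Bool)) ~ e  [subst: {b:=c, c:=(List Bool -> Bool)} | 0 pending]
  bind e := ((List Bool -> Bool) -> (a -> Bool))

Answer: b:=(List Bool -> Bool) c:=(List Bool -> Bool) e:=((List Bool -> Bool) -> (a -> Bool))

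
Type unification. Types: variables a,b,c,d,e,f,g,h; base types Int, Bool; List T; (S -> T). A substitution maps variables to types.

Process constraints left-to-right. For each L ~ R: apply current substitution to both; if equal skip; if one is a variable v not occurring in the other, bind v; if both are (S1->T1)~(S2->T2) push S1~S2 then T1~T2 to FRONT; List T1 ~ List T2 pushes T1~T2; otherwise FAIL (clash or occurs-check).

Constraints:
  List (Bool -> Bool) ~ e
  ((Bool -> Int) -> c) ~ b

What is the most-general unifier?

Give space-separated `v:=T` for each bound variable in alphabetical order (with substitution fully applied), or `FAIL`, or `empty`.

Answer: b:=((Bool -> Int) -> c) e:=List (Bool -> Bool)

Derivation:
step 1: unify List (Bool -> Bool) ~ e  [subst: {-} | 1 pending]
  bind e := List (Bool -> Bool)
step 2: unify ((Bool -> Int) -> c) ~ b  [subst: {e:=List (Bool -> Bool)} | 0 pending]
  bind b := ((Bool -> Int) -> c)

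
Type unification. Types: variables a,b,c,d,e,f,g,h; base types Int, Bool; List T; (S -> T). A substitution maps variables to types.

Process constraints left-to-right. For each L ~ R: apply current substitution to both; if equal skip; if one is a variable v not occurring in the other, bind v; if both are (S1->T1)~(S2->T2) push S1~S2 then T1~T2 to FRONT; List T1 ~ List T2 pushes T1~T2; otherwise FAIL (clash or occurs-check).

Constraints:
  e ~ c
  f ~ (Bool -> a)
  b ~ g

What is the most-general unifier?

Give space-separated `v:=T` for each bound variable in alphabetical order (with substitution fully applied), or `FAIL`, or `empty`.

Answer: b:=g e:=c f:=(Bool -> a)

Derivation:
step 1: unify e ~ c  [subst: {-} | 2 pending]
  bind e := c
step 2: unify f ~ (Bool -> a)  [subst: {e:=c} | 1 pending]
  bind f := (Bool -> a)
step 3: unify b ~ g  [subst: {e:=c, f:=(Bool -> a)} | 0 pending]
  bind b := g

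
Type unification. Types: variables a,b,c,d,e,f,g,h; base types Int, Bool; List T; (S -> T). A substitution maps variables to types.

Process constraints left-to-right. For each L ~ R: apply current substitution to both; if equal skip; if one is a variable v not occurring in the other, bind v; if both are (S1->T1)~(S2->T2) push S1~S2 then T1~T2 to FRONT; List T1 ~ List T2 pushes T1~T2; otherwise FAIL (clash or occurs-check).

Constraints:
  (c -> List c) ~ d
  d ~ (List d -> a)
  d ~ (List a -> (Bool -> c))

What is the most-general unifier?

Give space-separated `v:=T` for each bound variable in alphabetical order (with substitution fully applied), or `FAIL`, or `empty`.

Answer: FAIL

Derivation:
step 1: unify (c -> List c) ~ d  [subst: {-} | 2 pending]
  bind d := (c -> List c)
step 2: unify (c -> List c) ~ (List (c -> List c) -> a)  [subst: {d:=(c -> List c)} | 1 pending]
  -> decompose arrow: push c~List (c -> List c), List c~a
step 3: unify c ~ List (c -> List c)  [subst: {d:=(c -> List c)} | 2 pending]
  occurs-check fail: c in List (c -> List c)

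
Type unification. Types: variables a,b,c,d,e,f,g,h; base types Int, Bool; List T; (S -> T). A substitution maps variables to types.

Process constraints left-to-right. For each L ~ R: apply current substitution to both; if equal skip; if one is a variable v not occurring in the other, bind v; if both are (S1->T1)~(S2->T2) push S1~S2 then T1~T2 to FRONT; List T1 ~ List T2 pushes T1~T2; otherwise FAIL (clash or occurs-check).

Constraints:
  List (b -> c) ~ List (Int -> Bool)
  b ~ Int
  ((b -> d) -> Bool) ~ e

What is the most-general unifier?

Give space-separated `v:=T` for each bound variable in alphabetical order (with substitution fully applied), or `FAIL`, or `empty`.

step 1: unify List (b -> c) ~ List (Int -> Bool)  [subst: {-} | 2 pending]
  -> decompose List: push (b -> c)~(Int -> Bool)
step 2: unify (b -> c) ~ (Int -> Bool)  [subst: {-} | 2 pending]
  -> decompose arrow: push b~Int, c~Bool
step 3: unify b ~ Int  [subst: {-} | 3 pending]
  bind b := Int
step 4: unify c ~ Bool  [subst: {b:=Int} | 2 pending]
  bind c := Bool
step 5: unify Int ~ Int  [subst: {b:=Int, c:=Bool} | 1 pending]
  -> identical, skip
step 6: unify ((Int -> d) -> Bool) ~ e  [subst: {b:=Int, c:=Bool} | 0 pending]
  bind e := ((Int -> d) -> Bool)

Answer: b:=Int c:=Bool e:=((Int -> d) -> Bool)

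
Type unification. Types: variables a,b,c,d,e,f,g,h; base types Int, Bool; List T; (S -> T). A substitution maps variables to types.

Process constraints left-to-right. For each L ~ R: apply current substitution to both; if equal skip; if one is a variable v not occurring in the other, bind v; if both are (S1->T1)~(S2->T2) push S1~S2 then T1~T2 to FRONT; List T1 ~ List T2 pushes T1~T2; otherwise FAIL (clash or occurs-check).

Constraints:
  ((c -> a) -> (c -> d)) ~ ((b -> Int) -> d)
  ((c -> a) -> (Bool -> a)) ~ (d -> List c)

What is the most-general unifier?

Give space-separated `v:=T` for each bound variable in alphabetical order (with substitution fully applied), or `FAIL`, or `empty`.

Answer: FAIL

Derivation:
step 1: unify ((c -> a) -> (c -> d)) ~ ((b -> Int) -> d)  [subst: {-} | 1 pending]
  -> decompose arrow: push (c -> a)~(b -> Int), (c -> d)~d
step 2: unify (c -> a) ~ (b -> Int)  [subst: {-} | 2 pending]
  -> decompose arrow: push c~b, a~Int
step 3: unify c ~ b  [subst: {-} | 3 pending]
  bind c := b
step 4: unify a ~ Int  [subst: {c:=b} | 2 pending]
  bind a := Int
step 5: unify (b -> d) ~ d  [subst: {c:=b, a:=Int} | 1 pending]
  occurs-check fail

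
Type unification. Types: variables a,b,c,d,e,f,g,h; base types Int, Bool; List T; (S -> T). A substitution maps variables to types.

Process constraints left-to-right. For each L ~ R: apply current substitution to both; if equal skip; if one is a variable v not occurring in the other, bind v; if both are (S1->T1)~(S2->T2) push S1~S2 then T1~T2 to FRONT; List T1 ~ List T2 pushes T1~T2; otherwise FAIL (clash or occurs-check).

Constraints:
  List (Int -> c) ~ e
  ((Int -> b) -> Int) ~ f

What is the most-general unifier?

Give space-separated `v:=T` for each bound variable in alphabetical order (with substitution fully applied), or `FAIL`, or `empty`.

Answer: e:=List (Int -> c) f:=((Int -> b) -> Int)

Derivation:
step 1: unify List (Int -> c) ~ e  [subst: {-} | 1 pending]
  bind e := List (Int -> c)
step 2: unify ((Int -> b) -> Int) ~ f  [subst: {e:=List (Int -> c)} | 0 pending]
  bind f := ((Int -> b) -> Int)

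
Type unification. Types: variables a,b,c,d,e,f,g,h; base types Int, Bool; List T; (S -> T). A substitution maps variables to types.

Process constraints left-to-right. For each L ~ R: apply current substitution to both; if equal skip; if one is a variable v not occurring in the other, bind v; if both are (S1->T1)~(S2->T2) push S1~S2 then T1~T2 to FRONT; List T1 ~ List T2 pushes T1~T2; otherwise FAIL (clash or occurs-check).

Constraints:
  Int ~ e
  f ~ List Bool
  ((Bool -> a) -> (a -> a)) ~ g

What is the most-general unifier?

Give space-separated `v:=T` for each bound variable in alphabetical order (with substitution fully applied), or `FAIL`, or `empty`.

Answer: e:=Int f:=List Bool g:=((Bool -> a) -> (a -> a))

Derivation:
step 1: unify Int ~ e  [subst: {-} | 2 pending]
  bind e := Int
step 2: unify f ~ List Bool  [subst: {e:=Int} | 1 pending]
  bind f := List Bool
step 3: unify ((Bool -> a) -> (a -> a)) ~ g  [subst: {e:=Int, f:=List Bool} | 0 pending]
  bind g := ((Bool -> a) -> (a -> a))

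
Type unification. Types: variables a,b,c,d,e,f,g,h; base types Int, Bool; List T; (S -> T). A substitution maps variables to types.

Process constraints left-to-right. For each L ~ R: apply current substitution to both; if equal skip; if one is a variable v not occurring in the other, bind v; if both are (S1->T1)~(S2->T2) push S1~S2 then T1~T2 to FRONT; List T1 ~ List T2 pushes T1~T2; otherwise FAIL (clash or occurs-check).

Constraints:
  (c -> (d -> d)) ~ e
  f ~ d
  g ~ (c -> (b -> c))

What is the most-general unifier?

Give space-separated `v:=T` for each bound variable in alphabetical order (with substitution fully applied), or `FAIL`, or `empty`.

Answer: e:=(c -> (d -> d)) f:=d g:=(c -> (b -> c))

Derivation:
step 1: unify (c -> (d -> d)) ~ e  [subst: {-} | 2 pending]
  bind e := (c -> (d -> d))
step 2: unify f ~ d  [subst: {e:=(c -> (d -> d))} | 1 pending]
  bind f := d
step 3: unify g ~ (c -> (b -> c))  [subst: {e:=(c -> (d -> d)), f:=d} | 0 pending]
  bind g := (c -> (b -> c))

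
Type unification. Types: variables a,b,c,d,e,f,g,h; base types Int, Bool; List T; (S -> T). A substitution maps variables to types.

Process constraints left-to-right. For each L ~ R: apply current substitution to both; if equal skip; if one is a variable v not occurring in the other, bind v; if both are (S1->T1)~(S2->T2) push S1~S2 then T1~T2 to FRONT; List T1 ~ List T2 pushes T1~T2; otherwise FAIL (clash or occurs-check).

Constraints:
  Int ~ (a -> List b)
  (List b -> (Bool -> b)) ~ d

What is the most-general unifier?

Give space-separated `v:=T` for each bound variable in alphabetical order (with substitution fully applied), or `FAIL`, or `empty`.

Answer: FAIL

Derivation:
step 1: unify Int ~ (a -> List b)  [subst: {-} | 1 pending]
  clash: Int vs (a -> List b)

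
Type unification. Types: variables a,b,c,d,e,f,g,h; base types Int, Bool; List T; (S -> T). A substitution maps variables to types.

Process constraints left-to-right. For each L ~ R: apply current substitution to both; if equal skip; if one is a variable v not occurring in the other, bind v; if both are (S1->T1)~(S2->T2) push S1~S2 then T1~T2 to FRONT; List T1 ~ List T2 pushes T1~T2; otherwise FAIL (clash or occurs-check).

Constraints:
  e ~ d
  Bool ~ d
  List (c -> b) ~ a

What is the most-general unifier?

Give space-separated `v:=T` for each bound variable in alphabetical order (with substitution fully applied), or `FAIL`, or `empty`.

Answer: a:=List (c -> b) d:=Bool e:=Bool

Derivation:
step 1: unify e ~ d  [subst: {-} | 2 pending]
  bind e := d
step 2: unify Bool ~ d  [subst: {e:=d} | 1 pending]
  bind d := Bool
step 3: unify List (c -> b) ~ a  [subst: {e:=d, d:=Bool} | 0 pending]
  bind a := List (c -> b)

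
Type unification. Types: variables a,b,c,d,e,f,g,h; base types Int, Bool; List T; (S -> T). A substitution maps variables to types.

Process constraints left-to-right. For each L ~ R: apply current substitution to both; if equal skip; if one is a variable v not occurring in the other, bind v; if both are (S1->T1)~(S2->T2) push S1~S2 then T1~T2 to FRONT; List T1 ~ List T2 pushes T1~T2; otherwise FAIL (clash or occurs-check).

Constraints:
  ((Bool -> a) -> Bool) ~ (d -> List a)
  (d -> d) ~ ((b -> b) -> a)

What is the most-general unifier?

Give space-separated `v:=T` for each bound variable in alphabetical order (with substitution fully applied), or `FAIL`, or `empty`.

step 1: unify ((Bool -> a) -> Bool) ~ (d -> List a)  [subst: {-} | 1 pending]
  -> decompose arrow: push (Bool -> a)~d, Bool~List a
step 2: unify (Bool -> a) ~ d  [subst: {-} | 2 pending]
  bind d := (Bool -> a)
step 3: unify Bool ~ List a  [subst: {d:=(Bool -> a)} | 1 pending]
  clash: Bool vs List a

Answer: FAIL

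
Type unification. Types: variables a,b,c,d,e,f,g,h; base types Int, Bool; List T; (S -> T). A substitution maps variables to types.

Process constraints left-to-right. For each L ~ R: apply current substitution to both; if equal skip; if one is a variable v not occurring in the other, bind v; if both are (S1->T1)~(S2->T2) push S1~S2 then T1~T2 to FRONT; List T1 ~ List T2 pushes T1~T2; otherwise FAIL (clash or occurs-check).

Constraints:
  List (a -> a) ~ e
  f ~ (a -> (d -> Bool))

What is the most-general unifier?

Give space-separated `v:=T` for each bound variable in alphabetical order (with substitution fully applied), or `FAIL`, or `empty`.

step 1: unify List (a -> a) ~ e  [subst: {-} | 1 pending]
  bind e := List (a -> a)
step 2: unify f ~ (a -> (d -> Bool))  [subst: {e:=List (a -> a)} | 0 pending]
  bind f := (a -> (d -> Bool))

Answer: e:=List (a -> a) f:=(a -> (d -> Bool))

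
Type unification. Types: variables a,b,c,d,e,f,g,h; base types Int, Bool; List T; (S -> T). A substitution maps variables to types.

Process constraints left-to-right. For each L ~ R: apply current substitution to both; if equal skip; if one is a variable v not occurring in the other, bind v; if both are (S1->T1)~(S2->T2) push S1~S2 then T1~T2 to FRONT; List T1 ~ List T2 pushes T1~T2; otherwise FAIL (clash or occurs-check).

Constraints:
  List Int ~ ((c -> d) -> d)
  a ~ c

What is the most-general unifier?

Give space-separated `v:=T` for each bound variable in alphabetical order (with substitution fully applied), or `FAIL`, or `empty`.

step 1: unify List Int ~ ((c -> d) -> d)  [subst: {-} | 1 pending]
  clash: List Int vs ((c -> d) -> d)

Answer: FAIL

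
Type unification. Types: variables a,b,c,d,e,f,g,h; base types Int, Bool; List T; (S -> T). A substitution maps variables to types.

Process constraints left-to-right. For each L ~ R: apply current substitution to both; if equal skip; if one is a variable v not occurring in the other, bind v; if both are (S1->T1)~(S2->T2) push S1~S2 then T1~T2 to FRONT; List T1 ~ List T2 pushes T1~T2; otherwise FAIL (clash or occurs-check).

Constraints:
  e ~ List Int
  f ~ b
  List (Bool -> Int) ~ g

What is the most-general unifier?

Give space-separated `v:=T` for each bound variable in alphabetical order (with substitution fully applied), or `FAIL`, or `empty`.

step 1: unify e ~ List Int  [subst: {-} | 2 pending]
  bind e := List Int
step 2: unify f ~ b  [subst: {e:=List Int} | 1 pending]
  bind f := b
step 3: unify List (Bool -> Int) ~ g  [subst: {e:=List Int, f:=b} | 0 pending]
  bind g := List (Bool -> Int)

Answer: e:=List Int f:=b g:=List (Bool -> Int)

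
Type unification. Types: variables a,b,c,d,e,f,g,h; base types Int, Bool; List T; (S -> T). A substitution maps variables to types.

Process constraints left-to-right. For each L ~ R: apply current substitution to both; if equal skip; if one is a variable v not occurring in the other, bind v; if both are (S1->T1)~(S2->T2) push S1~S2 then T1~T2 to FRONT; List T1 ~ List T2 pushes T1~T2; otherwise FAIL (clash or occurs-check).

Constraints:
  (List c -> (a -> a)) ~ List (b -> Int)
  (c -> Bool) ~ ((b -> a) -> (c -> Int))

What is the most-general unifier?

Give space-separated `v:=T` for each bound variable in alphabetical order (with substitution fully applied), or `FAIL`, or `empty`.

Answer: FAIL

Derivation:
step 1: unify (List c -> (a -> a)) ~ List (b -> Int)  [subst: {-} | 1 pending]
  clash: (List c -> (a -> a)) vs List (b -> Int)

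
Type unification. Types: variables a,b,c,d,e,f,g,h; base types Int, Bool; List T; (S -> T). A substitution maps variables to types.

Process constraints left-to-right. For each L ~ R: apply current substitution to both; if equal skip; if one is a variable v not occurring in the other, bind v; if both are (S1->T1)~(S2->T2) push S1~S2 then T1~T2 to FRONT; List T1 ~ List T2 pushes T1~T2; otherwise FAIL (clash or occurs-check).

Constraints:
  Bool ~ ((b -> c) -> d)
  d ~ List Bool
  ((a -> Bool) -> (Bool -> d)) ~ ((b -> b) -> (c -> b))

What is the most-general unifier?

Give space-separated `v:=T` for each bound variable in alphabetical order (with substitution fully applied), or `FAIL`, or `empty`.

step 1: unify Bool ~ ((b -> c) -> d)  [subst: {-} | 2 pending]
  clash: Bool vs ((b -> c) -> d)

Answer: FAIL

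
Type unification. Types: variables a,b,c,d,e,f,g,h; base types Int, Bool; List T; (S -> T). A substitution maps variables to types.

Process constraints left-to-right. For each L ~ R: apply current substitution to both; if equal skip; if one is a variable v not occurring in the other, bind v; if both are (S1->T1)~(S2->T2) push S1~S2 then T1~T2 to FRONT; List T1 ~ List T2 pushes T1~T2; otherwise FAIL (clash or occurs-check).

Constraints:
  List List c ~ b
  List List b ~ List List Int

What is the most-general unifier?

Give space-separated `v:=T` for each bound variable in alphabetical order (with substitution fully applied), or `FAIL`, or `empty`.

step 1: unify List List c ~ b  [subst: {-} | 1 pending]
  bind b := List List c
step 2: unify List List List List c ~ List List Int  [subst: {b:=List List c} | 0 pending]
  -> decompose List: push List List List c~List Int
step 3: unify List List List c ~ List Int  [subst: {b:=List List c} | 0 pending]
  -> decompose List: push List List c~Int
step 4: unify List List c ~ Int  [subst: {b:=List List c} | 0 pending]
  clash: List List c vs Int

Answer: FAIL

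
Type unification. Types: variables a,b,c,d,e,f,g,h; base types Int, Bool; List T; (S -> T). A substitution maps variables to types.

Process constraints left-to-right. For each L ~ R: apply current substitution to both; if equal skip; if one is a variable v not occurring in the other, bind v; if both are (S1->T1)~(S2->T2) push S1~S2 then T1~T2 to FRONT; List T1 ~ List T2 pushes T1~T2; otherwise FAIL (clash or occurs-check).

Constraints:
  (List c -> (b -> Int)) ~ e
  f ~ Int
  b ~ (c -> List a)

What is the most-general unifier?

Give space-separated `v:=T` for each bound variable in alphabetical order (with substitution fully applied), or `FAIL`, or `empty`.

step 1: unify (List c -> (b -> Int)) ~ e  [subst: {-} | 2 pending]
  bind e := (List c -> (b -> Int))
step 2: unify f ~ Int  [subst: {e:=(List c -> (b -> Int))} | 1 pending]
  bind f := Int
step 3: unify b ~ (c -> List a)  [subst: {e:=(List c -> (b -> Int)), f:=Int} | 0 pending]
  bind b := (c -> List a)

Answer: b:=(c -> List a) e:=(List c -> ((c -> List a) -> Int)) f:=Int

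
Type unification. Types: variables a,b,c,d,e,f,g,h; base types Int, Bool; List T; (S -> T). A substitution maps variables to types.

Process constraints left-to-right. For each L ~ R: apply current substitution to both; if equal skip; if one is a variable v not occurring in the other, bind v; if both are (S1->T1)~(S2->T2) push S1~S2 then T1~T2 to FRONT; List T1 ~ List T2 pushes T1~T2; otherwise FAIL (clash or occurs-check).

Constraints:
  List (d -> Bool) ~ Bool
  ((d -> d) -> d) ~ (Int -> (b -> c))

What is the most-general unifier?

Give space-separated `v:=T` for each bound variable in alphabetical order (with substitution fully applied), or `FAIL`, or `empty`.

step 1: unify List (d -> Bool) ~ Bool  [subst: {-} | 1 pending]
  clash: List (d -> Bool) vs Bool

Answer: FAIL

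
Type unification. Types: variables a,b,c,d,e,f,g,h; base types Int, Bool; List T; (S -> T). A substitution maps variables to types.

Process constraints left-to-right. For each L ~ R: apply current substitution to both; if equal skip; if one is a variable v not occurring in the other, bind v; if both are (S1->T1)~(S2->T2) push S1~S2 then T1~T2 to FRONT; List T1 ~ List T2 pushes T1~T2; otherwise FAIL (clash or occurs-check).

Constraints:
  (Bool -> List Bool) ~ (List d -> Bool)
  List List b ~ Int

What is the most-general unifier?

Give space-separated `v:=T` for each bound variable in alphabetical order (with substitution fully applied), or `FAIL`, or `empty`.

step 1: unify (Bool -> List Bool) ~ (List d -> Bool)  [subst: {-} | 1 pending]
  -> decompose arrow: push Bool~List d, List Bool~Bool
step 2: unify Bool ~ List d  [subst: {-} | 2 pending]
  clash: Bool vs List d

Answer: FAIL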